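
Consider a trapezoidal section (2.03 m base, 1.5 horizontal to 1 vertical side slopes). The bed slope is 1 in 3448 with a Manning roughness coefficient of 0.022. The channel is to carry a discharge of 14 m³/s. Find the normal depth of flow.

y_n = 2.55 m

Manning's equation rearranged: A R^(2/3) = nQ / (1·√S) = 0.022 × 14 / (√0.00029) = 18.09.
Trying y = 3.23 m: A R^(2/3) = 30.68 — over.
Trying y = 1.83 m: A R^(2/3) = 8.812 — short.
Trying y = 2.55 m: A R^(2/3) = 18.06 — ≈ 18.09.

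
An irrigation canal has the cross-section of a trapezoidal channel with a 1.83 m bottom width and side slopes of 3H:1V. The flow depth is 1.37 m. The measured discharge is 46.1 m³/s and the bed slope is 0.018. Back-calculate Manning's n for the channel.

With bottom width b = 1.83 m and side slope z = 3: A = (b + zy)y = (1.83 + 3×1.37)×1.37 = 8.138 m²; P = b + 2y√(1+z²) = 1.83 + 2×1.37×3.162 = 10.49 m.
Hydraulic radius R = A/P = 8.138/10.49 = 0.7754 m.
Rearranging Manning's equation: n = (1/Q) A R^(2/3) S^(1/2) = (1/46.1) × 8.138 × 0.7754^(2/3) × √0.018 = 0.02.

n = 0.02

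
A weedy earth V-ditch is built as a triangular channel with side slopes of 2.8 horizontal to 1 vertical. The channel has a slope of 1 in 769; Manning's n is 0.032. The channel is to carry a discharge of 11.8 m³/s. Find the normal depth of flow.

Manning's equation rearranged: A R^(2/3) = nQ / (1·√S) = 0.032 × 11.8 / (√0.0013) = 10.47.
Trying y = 1.67 m: A R^(2/3) = 6.653 — too small.
Trying y = 2.43 m: A R^(2/3) = 18.09 — too large.
Trying y = 1.98 m: A R^(2/3) = 10.48 — matches.

y_n = 1.98 m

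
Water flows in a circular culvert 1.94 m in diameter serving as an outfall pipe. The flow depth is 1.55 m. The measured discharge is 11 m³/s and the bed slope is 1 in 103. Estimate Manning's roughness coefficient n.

For a circular section of diameter D = 1.94 m at depth y = 1.55 m, the central angle is θ = 2 arccos(1 − 2y/D) = 4.423 rad. Then A = (D²/8)(θ − sin θ) = 2.532 m² and P = Dθ/2 = 4.291 m.
Hydraulic radius R = A/P = 2.532/4.291 = 0.5901 m.
Rearranging Manning's equation: n = (1/Q) A R^(2/3) S^(1/2) = (1/11) × 2.532 × 0.5901^(2/3) × √0.009709 = 0.016.

n = 0.016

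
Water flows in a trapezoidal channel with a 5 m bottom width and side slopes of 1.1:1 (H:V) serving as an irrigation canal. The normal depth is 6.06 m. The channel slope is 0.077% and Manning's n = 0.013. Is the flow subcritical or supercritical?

With bottom width b = 5 m and side slope z = 1.1: A = (b + zy)y = (5 + 1.1×6.06)×6.06 = 70.7 m²; P = b + 2y√(1+z²) = 5 + 2×6.06×1.487 = 23.02 m.
Hydraulic radius R = A/P = 70.7/23.02 = 3.071 m.
V = (1/n) R^(2/3) √S = (1/0.013) × 3.071^(2/3) × √0.00077 = 4.51 m/s. Hydraulic depth D_h = A/T = 70.7/18.33 = 3.856 m.
Froude number Fr = V/√(g·D_h) = 4.51/√(9.81×3.856) = 0.733, which is less than 1, so the flow is subcritical.

subcritical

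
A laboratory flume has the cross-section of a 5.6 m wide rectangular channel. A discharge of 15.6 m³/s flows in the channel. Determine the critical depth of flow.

For a rectangular channel, critical depth y_c = (q²/g)^(1/3) where q = Q/b = 15.6/5.6 = 2.786 m²/s.
So y_c = (2.786²/9.81)^(1/3) = 0.925 m.

y_c = 0.925 m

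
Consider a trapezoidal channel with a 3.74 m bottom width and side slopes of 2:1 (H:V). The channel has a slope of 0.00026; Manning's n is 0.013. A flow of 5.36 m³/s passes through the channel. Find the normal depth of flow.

Manning's equation rearranged: A R^(2/3) = nQ / (1·√S) = 0.013 × 5.36 / (√0.00026) = 4.321.
Trying y = 0.67 m: A R^(2/3) = 2.159 — too small.
Trying y = 1.12 m: A R^(2/3) = 5.605 — too large.
Trying y = 0.976 m: A R^(2/3) = 4.319 — ≈ 4.321.

y_n = 0.976 m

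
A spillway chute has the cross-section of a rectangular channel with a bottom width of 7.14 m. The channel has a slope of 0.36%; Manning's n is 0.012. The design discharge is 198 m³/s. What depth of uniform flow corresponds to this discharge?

Manning's equation rearranged: A R^(2/3) = nQ / (1·√S) = 0.012 × 198 / (√0.0036) = 39.6.
At y = 4.15 m: A R^(2/3) = 45.76 — over.
At y = 2.96 m: A R^(2/3) = 29.13 — short.
At y = 3.72 m: A R^(2/3) = 39.62 — matches.

y_n = 3.72 m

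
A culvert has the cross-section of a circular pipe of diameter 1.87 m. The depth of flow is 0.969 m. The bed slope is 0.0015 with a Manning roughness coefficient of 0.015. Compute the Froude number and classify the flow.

For a circular section of diameter D = 1.87 m at depth y = 0.969 m, the central angle is θ = 2 arccos(1 − 2y/D) = 3.214 rad. Then A = (D²/8)(θ − sin θ) = 1.437 m² and P = Dθ/2 = 3.005 m.
Hydraulic radius R = A/P = 1.437/3.005 = 0.4781 m.
V = (1/n) R^(2/3) √S = (1/0.015) × 0.4781^(2/3) × √0.0015 = 1.579 m/s. Hydraulic depth D_h = A/T = 1.437/1.869 = 0.7688 m.
Froude number Fr = V/√(g·D_h) = 1.579/√(9.81×0.7688) = 0.575, which is less than 1, so the flow is subcritical.

subcritical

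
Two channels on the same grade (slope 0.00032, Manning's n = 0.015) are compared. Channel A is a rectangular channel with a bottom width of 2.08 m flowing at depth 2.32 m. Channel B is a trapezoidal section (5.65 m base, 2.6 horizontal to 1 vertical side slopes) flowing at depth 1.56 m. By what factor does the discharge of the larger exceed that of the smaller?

Channel A: Flow area A = b·y = 2.08 × 2.32 = 4.826 m². Wetted perimeter P = b + 2y = 2.08 + 2×2.32 = 6.72 m. Hydraulic radius R = A/P = 4.826/6.72 = 0.7181 m. Q_A = (1/0.015)·4.826·0.7181^(2/3)·√0.00032 = 4.615 m³/s.
Channel B: With bottom width b = 5.65 m and side slope z = 2.6: A = (b + zy)y = (5.65 + 2.6×1.56)×1.56 = 15.14 m²; P = b + 2y√(1+z²) = 5.65 + 2×1.56×2.786 = 14.34 m. Hydraulic radius R = A/P = 15.14/14.34 = 1.056 m. Q_B = (1/0.015)·15.14·1.056^(2/3)·√0.00032 = 18.72 m³/s.
The larger discharge is 18.72 m³/s and the smaller is 4.615 m³/s; the ratio is 4.06.

4.06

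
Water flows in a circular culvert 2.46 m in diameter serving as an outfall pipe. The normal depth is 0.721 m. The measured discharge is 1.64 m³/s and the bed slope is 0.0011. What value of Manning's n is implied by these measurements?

n = 0.013

For a circular section of diameter D = 2.46 m at depth y = 0.721 m, the central angle is θ = 2 arccos(1 − 2y/D) = 2.288 rad. Then A = (D²/8)(θ − sin θ) = 1.161 m² and P = Dθ/2 = 2.815 m.
Hydraulic radius R = A/P = 1.161/2.815 = 0.4125 m.
Rearranging Manning's equation: n = (1/Q) A R^(2/3) S^(1/2) = (1/1.64) × 1.161 × 0.4125^(2/3) × √0.0011 = 0.013.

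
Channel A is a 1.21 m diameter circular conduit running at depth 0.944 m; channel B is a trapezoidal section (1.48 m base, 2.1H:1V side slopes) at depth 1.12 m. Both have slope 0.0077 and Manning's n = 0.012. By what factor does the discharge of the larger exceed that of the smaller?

6.47

Channel A: For a circular section of diameter D = 1.21 m at depth y = 0.944 m, the central angle is θ = 2 arccos(1 − 2y/D) = 4.331 rad. Then A = (D²/8)(θ − sin θ) = 0.9625 m² and P = Dθ/2 = 2.62 m. Hydraulic radius R = A/P = 0.9625/2.62 = 0.3673 m. Q_A = (1/0.012)·0.9625·0.3673^(2/3)·√0.0077 = 3.61 m³/s.
Channel B: With bottom width b = 1.48 m and side slope z = 2.1: A = (b + zy)y = (1.48 + 2.1×1.12)×1.12 = 4.292 m²; P = b + 2y√(1+z²) = 1.48 + 2×1.12×2.326 = 6.69 m. Hydraulic radius R = A/P = 4.292/6.69 = 0.6415 m. Q_B = (1/0.012)·4.292·0.6415^(2/3)·√0.0077 = 23.34 m³/s.
The larger discharge is 23.34 m³/s and the smaller is 3.61 m³/s; the ratio is 6.47.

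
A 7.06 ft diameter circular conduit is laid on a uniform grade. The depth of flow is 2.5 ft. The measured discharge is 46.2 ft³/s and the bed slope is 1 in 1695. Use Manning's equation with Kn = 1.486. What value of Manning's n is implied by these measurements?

n = 0.012

For a circular section of diameter D = 7.06 ft at depth y = 2.5 ft, the central angle is θ = 2 arccos(1 − 2y/D) = 2.549 rad. Then A = (D²/8)(θ − sin θ) = 12.41 ft² and P = Dθ/2 = 8.999 ft.
Hydraulic radius R = A/P = 12.41/8.999 = 1.379 ft.
Rearranging Manning's equation: n = (1.486/Q) A R^(2/3) S^(1/2) = (1.486/46.2) × 12.41 × 1.379^(2/3) × √0.00059 = 0.012.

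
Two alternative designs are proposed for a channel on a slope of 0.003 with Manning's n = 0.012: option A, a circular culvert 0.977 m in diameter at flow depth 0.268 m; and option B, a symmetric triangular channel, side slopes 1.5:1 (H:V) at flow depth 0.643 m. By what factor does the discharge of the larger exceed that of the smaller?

5.34

Channel A: For a circular section of diameter D = 0.977 m at depth y = 0.268 m, the central angle is θ = 2 arccos(1 − 2y/D) = 2.205 rad. Then A = (D²/8)(θ − sin θ) = 0.167 m² and P = Dθ/2 = 1.077 m. Hydraulic radius R = A/P = 0.167/1.077 = 0.155 m. Q_A = (1/0.012)·0.167·0.155^(2/3)·√0.003 = 0.2199 m³/s.
Channel B: For a triangular section with side slope z = 1.5: A = zy² = 1.5×0.643² = 0.6202 m²; P = 2y√(1+z²) = 2×0.643×1.803 = 2.318 m. Hydraulic radius R = A/P = 0.6202/2.318 = 0.2675 m. Q_B = (1/0.012)·0.6202·0.2675^(2/3)·√0.003 = 1.175 m³/s.
The larger discharge is 1.175 m³/s and the smaller is 0.2199 m³/s; the ratio is 5.34.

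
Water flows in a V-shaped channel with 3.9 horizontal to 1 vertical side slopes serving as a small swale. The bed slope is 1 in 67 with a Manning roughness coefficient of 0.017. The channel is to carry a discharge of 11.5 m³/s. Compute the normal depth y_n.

y_n = 0.858 m

Manning's equation rearranged: A R^(2/3) = nQ / (1·√S) = 0.017 × 11.5 / (√0.01493) = 1.6.
Trying y = 1.02 m: A R^(2/3) = 2.536 — too large.
Trying y = 0.701 m: A R^(2/3) = 0.9327 — too small.
Trying y = 0.858 m: A R^(2/3) = 1.599 — close enough.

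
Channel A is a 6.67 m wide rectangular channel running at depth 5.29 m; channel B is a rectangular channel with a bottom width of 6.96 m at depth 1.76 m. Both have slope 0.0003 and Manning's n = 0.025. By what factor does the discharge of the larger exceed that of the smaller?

Channel A: Flow area A = b·y = 6.67 × 5.29 = 35.28 m². Wetted perimeter P = b + 2y = 6.67 + 2×5.29 = 17.25 m. Hydraulic radius R = A/P = 35.28/17.25 = 2.045 m. Q_A = (1/0.025)·35.28·2.045^(2/3)·√0.0003 = 39.39 m³/s.
Channel B: Flow area A = b·y = 6.96 × 1.76 = 12.25 m². Wetted perimeter P = b + 2y = 6.96 + 2×1.76 = 10.48 m. Hydraulic radius R = A/P = 12.25/10.48 = 1.169 m. Q_B = (1/0.025)·12.25·1.169^(2/3)·√0.0003 = 9.417 m³/s.
The larger discharge is 39.39 m³/s and the smaller is 9.417 m³/s; the ratio is 4.18.

4.18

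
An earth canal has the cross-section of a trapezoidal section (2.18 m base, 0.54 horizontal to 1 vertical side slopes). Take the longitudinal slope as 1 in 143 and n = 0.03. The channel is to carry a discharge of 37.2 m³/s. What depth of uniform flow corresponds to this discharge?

Manning's equation rearranged: A R^(2/3) = nQ / (1·√S) = 0.03 × 37.2 / (√0.006993) = 13.35.
At y = 3.36 m: A R^(2/3) = 16.53 — over.
At y = 2.09 m: A R^(2/3) = 6.905 — short.
At y = 3 m: A R^(2/3) = 13.35 — matches.

y_n = 3 m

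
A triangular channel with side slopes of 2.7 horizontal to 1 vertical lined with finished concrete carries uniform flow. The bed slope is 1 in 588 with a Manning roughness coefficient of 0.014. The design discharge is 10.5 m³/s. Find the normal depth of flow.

Manning's equation rearranged: A R^(2/3) = nQ / (1·√S) = 0.014 × 10.5 / (√0.001701) = 3.565.
Trying y = 1.61 m: A R^(2/3) = 5.802 — over.
Trying y = 1.34 m: A R^(2/3) = 3.556 — matches.

y_n = 1.34 m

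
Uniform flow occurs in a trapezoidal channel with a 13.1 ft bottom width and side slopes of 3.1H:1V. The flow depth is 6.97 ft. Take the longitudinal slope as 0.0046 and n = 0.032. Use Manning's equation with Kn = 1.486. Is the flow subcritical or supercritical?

subcritical

With bottom width b = 13.1 ft and side slope z = 3.1: A = (b + zy)y = (13.1 + 3.1×6.97)×6.97 = 241.9 ft²; P = b + 2y√(1+z²) = 13.1 + 2×6.97×3.257 = 58.51 ft.
Hydraulic radius R = A/P = 241.9/58.51 = 4.135 ft.
V = (1.486/n) R^(2/3) √S = (1.486/0.032) × 4.135^(2/3) × √0.0046 = 8.114 ft/s. Hydraulic depth D_h = A/T = 241.9/56.31 = 4.296 ft.
Froude number Fr = V/√(g·D_h) = 8.114/√(32.2×4.296) = 0.69, which is less than 1, so the flow is subcritical.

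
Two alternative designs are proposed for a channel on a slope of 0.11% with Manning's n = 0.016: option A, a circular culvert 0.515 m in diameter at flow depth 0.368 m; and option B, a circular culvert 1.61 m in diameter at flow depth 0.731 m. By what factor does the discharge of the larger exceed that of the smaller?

Channel A: For a circular section of diameter D = 0.515 m at depth y = 0.368 m, the central angle is θ = 2 arccos(1 − 2y/D) = 4.029 rad. Then A = (D²/8)(θ − sin θ) = 0.1593 m² and P = Dθ/2 = 1.037 m. Hydraulic radius R = A/P = 0.1593/1.037 = 0.1535 m. Q_A = (1/0.016)·0.1593·0.1535^(2/3)·√0.0011 = 0.09465 m³/s.
Channel B: For a circular section of diameter D = 1.61 m at depth y = 0.731 m, the central angle is θ = 2 arccos(1 − 2y/D) = 2.957 rad. Then A = (D²/8)(θ − sin θ) = 0.8989 m² and P = Dθ/2 = 2.381 m. Hydraulic radius R = A/P = 0.8989/2.381 = 0.3776 m. Q_B = (1/0.016)·0.8989·0.3776^(2/3)·√0.0011 = 0.9735 m³/s.
The larger discharge is 0.9735 m³/s and the smaller is 0.09465 m³/s; the ratio is 10.3.

10.3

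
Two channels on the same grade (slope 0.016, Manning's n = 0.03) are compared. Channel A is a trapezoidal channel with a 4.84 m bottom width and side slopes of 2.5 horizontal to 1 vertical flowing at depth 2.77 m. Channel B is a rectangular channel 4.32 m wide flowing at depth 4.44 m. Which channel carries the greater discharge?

channel A

Channel A: With bottom width b = 4.84 m and side slope z = 2.5: A = (b + zy)y = (4.84 + 2.5×2.77)×2.77 = 32.59 m²; P = b + 2y√(1+z²) = 4.84 + 2×2.77×2.693 = 19.76 m. Hydraulic radius R = A/P = 32.59/19.76 = 1.65 m. Q_A = (1/0.03)·32.59·1.65^(2/3)·√0.016 = 191.8 m³/s.
Channel B: Flow area A = b·y = 4.32 × 4.44 = 19.18 m². Wetted perimeter P = b + 2y = 4.32 + 2×4.44 = 13.2 m. Hydraulic radius R = A/P = 19.18/13.2 = 1.453 m. Q_B = (1/0.03)·19.18·1.453^(2/3)·√0.016 = 103.8 m³/s.
Q_A = 191.8 m³/s vs Q_B = 103.8 m³/s, so channel A carries more.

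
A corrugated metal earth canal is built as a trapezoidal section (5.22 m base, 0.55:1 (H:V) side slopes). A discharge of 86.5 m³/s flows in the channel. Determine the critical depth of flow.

At critical depth, Q² T / (g A³) = 1, i.e. A³/T = Q²/g = 86.5²/9.81 = 762.7.
At y = 1.95 m: A³/T = 250.8 — too small.
At y = 3.09 m: A³/T = 1134 — too large.
At y = 2.74 m: A³/T = 760.5 — ≈ 762.7.

y_c = 2.74 m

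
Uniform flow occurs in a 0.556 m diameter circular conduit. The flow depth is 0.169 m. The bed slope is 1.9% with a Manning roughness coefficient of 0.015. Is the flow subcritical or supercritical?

supercritical

For a circular section of diameter D = 0.556 m at depth y = 0.169 m, the central angle is θ = 2 arccos(1 − 2y/D) = 2.336 rad. Then A = (D²/8)(θ − sin θ) = 0.06238 m² and P = Dθ/2 = 0.6494 m.
Hydraulic radius R = A/P = 0.06238/0.6494 = 0.09607 m.
V = (1/n) R^(2/3) √S = (1/0.015) × 0.09607^(2/3) × √0.019 = 1.928 m/s. Hydraulic depth D_h = A/T = 0.06238/0.5115 = 0.122 m.
Froude number Fr = V/√(g·D_h) = 1.928/√(9.81×0.122) = 1.76, which is greater than 1, so the flow is supercritical.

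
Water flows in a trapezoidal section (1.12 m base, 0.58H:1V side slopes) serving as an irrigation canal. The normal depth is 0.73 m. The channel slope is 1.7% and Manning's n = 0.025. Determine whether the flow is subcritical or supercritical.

supercritical

With bottom width b = 1.12 m and side slope z = 0.58: A = (b + zy)y = (1.12 + 0.58×0.73)×0.73 = 1.127 m²; P = b + 2y√(1+z²) = 1.12 + 2×0.73×1.156 = 2.808 m.
Hydraulic radius R = A/P = 1.127/2.808 = 0.4013 m.
V = (1/n) R^(2/3) √S = (1/0.025) × 0.4013^(2/3) × √0.017 = 2.837 m/s. Hydraulic depth D_h = A/T = 1.127/1.967 = 0.5729 m.
Froude number Fr = V/√(g·D_h) = 2.837/√(9.81×0.5729) = 1.2, which is greater than 1, so the flow is supercritical.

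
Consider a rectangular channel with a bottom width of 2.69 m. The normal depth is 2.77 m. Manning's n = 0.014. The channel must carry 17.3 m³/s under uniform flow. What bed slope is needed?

S = 0.00121

Flow area A = b·y = 2.69 × 2.77 = 7.451 m². Wetted perimeter P = b + 2y = 2.69 + 2×2.77 = 8.23 m.
Hydraulic radius R = A/P = 7.451/8.23 = 0.9054 m.
From Manning's equation, S = [nQ / (1 A R^(2/3))]² = [0.014 × 17.3 / (1 × 7.451 × 0.9054^(2/3))]² = 0.00121.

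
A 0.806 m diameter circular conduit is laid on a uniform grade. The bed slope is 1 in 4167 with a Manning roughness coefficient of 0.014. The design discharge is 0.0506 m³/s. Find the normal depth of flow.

Manning's equation rearranged: A R^(2/3) = nQ / (1·√S) = 0.014 × 0.0506 / (√0.00024) = 0.04573.
Trying y = 0.206 m: A R^(2/3) = 0.0251 — short.
Trying y = 0.349 m: A R^(2/3) = 0.06821 — over.
Trying y = 0.281 m: A R^(2/3) = 0.04577 — matches.

y_n = 0.281 m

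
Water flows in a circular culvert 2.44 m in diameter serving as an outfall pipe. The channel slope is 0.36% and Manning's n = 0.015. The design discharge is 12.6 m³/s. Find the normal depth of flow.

Manning's equation rearranged: A R^(2/3) = nQ / (1·√S) = 0.015 × 12.6 / (√0.0036) = 3.15.
Trying y = 1.46 m: A R^(2/3) = 2.25 — short.
Trying y = 2.27 m: A R^(2/3) = 3.616 — over.
Trying y = 1.87 m: A R^(2/3) = 3.143 — matches.

y_n = 1.87 m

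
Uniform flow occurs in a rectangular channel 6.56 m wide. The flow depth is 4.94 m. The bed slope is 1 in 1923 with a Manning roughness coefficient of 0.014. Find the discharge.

Q = 83 m³/s

Flow area A = b·y = 6.56 × 4.94 = 32.41 m². Wetted perimeter P = b + 2y = 6.56 + 2×4.94 = 16.44 m.
Hydraulic radius R = A/P = 32.41/16.44 = 1.971 m.
Manning's equation: Q = (1/n) A R^(2/3) S^(1/2) = (1/0.014) × 32.41 × 1.971^(2/3) × 0.00052^(1/2) = 83 m³/s.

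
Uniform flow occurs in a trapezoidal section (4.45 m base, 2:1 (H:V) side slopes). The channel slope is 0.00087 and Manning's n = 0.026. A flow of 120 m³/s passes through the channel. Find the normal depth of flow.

y_n = 4.41 m

Manning's equation rearranged: A R^(2/3) = nQ / (1·√S) = 0.026 × 120 / (√0.00087) = 105.8.
Try y = 3.72 m: A R^(2/3) = 72.48 — low.
Try y = 4.41 m: A R^(2/3) = 105.5 — matches.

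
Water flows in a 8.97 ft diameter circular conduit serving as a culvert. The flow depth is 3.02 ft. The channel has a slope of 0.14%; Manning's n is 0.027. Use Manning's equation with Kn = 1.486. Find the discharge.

For a circular section of diameter D = 8.97 ft at depth y = 3.02 ft, the central angle is θ = 2 arccos(1 − 2y/D) = 2.476 rad. Then A = (D²/8)(θ − sin θ) = 18.69 ft² and P = Dθ/2 = 11.11 ft.
Hydraulic radius R = A/P = 18.69/11.11 = 1.683 ft.
Manning's equation: Q = (1.486/n) A R^(2/3) S^(1/2) = (1.486/0.027) × 18.69 × 1.683^(2/3) × 0.0014^(1/2) = 54.5 ft³/s.

Q = 54.5 ft³/s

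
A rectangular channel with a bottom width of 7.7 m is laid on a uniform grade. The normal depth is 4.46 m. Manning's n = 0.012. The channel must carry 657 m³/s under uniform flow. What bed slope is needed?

Flow area A = b·y = 7.7 × 4.46 = 34.34 m². Wetted perimeter P = b + 2y = 7.7 + 2×4.46 = 16.62 m.
Hydraulic radius R = A/P = 34.34/16.62 = 2.066 m.
From Manning's equation, S = [nQ / (1 A R^(2/3))]² = [0.012 × 657 / (1 × 34.34 × 2.066^(2/3))]² = 0.02.

S = 0.02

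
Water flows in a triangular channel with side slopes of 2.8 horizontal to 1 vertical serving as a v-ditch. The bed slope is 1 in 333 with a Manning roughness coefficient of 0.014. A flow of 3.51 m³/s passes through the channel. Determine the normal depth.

y_n = 0.788 m

Manning's equation rearranged: A R^(2/3) = nQ / (1·√S) = 0.014 × 3.51 / (√0.003003) = 0.8967.
Trying y = 0.609 m: A R^(2/3) = 0.4516 — short.
Trying y = 0.788 m: A R^(2/3) = 0.8978 — ≈ 0.8967.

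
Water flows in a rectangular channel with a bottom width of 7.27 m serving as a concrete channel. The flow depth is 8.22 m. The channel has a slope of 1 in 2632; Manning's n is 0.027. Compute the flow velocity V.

V = 1.34 m/s

Flow area A = b·y = 7.27 × 8.22 = 59.76 m². Wetted perimeter P = b + 2y = 7.27 + 2×8.22 = 23.71 m.
Hydraulic radius R = A/P = 59.76/23.71 = 2.52 m.
From Manning's equation, V = (1/n) R^(2/3) S^(1/2) = (1/0.027) × 2.52^(2/3) × 0.0003799^(1/2) = 1.34 m/s.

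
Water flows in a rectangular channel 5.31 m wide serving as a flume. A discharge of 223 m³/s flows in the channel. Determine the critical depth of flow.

y_c = 5.64 m

For a rectangular channel, critical depth y_c = (q²/g)^(1/3) where q = Q/b = 223/5.31 = 42 m²/s.
So y_c = (42²/9.81)^(1/3) = 5.64 m.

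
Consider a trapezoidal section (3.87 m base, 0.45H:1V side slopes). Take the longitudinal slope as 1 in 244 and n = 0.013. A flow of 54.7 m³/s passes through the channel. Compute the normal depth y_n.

Manning's equation rearranged: A R^(2/3) = nQ / (1·√S) = 0.013 × 54.7 / (√0.004098) = 11.11.
At y = 2.35 m: A R^(2/3) = 13.67 — over.
At y = 1.73 m: A R^(2/3) = 8.304 — short.
At y = 2.07 m: A R^(2/3) = 11.11 — close enough.

y_n = 2.07 m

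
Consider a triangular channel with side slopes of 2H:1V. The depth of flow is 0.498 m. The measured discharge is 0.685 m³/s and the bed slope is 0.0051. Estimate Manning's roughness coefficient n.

For a triangular section with side slope z = 2: A = zy² = 2×0.498² = 0.496 m²; P = 2y√(1+z²) = 2×0.498×2.236 = 2.227 m.
Hydraulic radius R = A/P = 0.496/2.227 = 0.2227 m.
Rearranging Manning's equation: n = (1/Q) A R^(2/3) S^(1/2) = (1/0.685) × 0.496 × 0.2227^(2/3) × √0.0051 = 0.019.

n = 0.019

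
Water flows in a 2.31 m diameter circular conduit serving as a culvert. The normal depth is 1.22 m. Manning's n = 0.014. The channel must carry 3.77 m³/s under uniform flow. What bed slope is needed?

S = 0.0011

For a circular section of diameter D = 2.31 m at depth y = 1.22 m, the central angle is θ = 2 arccos(1 − 2y/D) = 3.254 rad. Then A = (D²/8)(θ − sin θ) = 2.246 m² and P = Dθ/2 = 3.759 m.
Hydraulic radius R = A/P = 2.246/3.759 = 0.5974 m.
From Manning's equation, S = [nQ / (1 A R^(2/3))]² = [0.014 × 3.77 / (1 × 2.246 × 0.5974^(2/3))]² = 0.0011.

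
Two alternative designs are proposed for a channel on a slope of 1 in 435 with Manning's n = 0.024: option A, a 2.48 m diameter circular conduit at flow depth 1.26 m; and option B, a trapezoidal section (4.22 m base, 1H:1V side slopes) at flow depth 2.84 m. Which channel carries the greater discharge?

Channel A: For a circular section of diameter D = 2.48 m at depth y = 1.26 m, the central angle is θ = 2 arccos(1 − 2y/D) = 3.174 rad. Then A = (D²/8)(θ − sin θ) = 2.465 m² and P = Dθ/2 = 3.936 m. Hydraulic radius R = A/P = 2.465/3.936 = 0.6263 m. Q_A = (1/0.024)·2.465·0.6263^(2/3)·√0.002299 = 3.605 m³/s.
Channel B: With bottom width b = 4.22 m and side slope z = 1: A = (b + zy)y = (4.22 + 1×2.84)×2.84 = 20.05 m²; P = b + 2y√(1+z²) = 4.22 + 2×2.84×1.414 = 12.25 m. Hydraulic radius R = A/P = 20.05/12.25 = 1.636 m. Q_B = (1/0.024)·20.05·1.636^(2/3)·√0.002299 = 55.62 m³/s.
Q_A = 3.605 m³/s vs Q_B = 55.62 m³/s, so channel B carries more.

channel B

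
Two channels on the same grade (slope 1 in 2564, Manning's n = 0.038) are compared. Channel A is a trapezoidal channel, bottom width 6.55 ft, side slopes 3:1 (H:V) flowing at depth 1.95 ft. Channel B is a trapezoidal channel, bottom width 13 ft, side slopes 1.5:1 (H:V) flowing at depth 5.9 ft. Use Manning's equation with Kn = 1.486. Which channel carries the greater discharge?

Channel A: With bottom width b = 6.55 ft and side slope z = 3: A = (b + zy)y = (6.55 + 3×1.95)×1.95 = 24.18 ft²; P = b + 2y√(1+z²) = 6.55 + 2×1.95×3.162 = 18.88 ft. Hydraulic radius R = A/P = 24.18/18.88 = 1.281 ft. Q_A = (1.486/0.038)·24.18·1.281^(2/3)·√0.00039 = 22.02 ft³/s.
Channel B: With bottom width b = 13 ft and side slope z = 1.5: A = (b + zy)y = (13 + 1.5×5.9)×5.9 = 128.9 ft²; P = b + 2y√(1+z²) = 13 + 2×5.9×1.803 = 34.27 ft. Hydraulic radius R = A/P = 128.9/34.27 = 3.761 ft. Q_B = (1.486/0.038)·128.9·3.761^(2/3)·√0.00039 = 240.8 ft³/s.
Q_A = 22.02 ft³/s vs Q_B = 240.8 ft³/s, so channel B carries more.

channel B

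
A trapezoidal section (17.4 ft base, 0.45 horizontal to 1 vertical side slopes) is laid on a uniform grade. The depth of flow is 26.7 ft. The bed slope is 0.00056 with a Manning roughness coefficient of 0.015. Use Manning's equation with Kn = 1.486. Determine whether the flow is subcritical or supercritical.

subcritical

With bottom width b = 17.4 ft and side slope z = 0.45: A = (b + zy)y = (17.4 + 0.45×26.7)×26.7 = 785.4 ft²; P = b + 2y√(1+z²) = 17.4 + 2×26.7×1.097 = 75.96 ft.
Hydraulic radius R = A/P = 785.4/75.96 = 10.34 ft.
V = (1.486/n) R^(2/3) √S = (1.486/0.015) × 10.34^(2/3) × √0.00056 = 11.13 ft/s. Hydraulic depth D_h = A/T = 785.4/41.43 = 18.96 ft.
Froude number Fr = V/√(g·D_h) = 11.13/√(32.2×18.96) = 0.45, which is less than 1, so the flow is subcritical.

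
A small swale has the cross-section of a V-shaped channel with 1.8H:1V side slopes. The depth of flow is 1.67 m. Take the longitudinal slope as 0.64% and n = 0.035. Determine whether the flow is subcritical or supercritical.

For a triangular section with side slope z = 1.8: A = zy² = 1.8×1.67² = 5.02 m²; P = 2y√(1+z²) = 2×1.67×2.059 = 6.877 m.
Hydraulic radius R = A/P = 5.02/6.877 = 0.7299 m.
V = (1/n) R^(2/3) √S = (1/0.035) × 0.7299^(2/3) × √0.0064 = 1.853 m/s. Hydraulic depth D_h = A/T = 5.02/6.012 = 0.835 m.
Froude number Fr = V/√(g·D_h) = 1.853/√(9.81×0.835) = 0.647, which is less than 1, so the flow is subcritical.

subcritical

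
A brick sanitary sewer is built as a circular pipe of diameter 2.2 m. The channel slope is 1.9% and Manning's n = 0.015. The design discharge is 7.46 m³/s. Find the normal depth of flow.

Manning's equation rearranged: A R^(2/3) = nQ / (1·√S) = 0.015 × 7.46 / (√0.019) = 0.8118.
Try y = 0.994 m: A R^(2/3) = 1.07 — high.
Try y = 0.607 m: A R^(2/3) = 0.4245 — low.
Try y = 0.853 m: A R^(2/3) = 0.8121 — close enough.

y_n = 0.853 m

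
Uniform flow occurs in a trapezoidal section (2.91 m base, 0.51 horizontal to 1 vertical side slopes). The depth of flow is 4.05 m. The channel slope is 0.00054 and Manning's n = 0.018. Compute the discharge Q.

With bottom width b = 2.91 m and side slope z = 0.51: A = (b + zy)y = (2.91 + 0.51×4.05)×4.05 = 20.15 m²; P = b + 2y√(1+z²) = 2.91 + 2×4.05×1.123 = 12 m.
Hydraulic radius R = A/P = 20.15/12 = 1.679 m.
Manning's equation: Q = (1/n) A R^(2/3) S^(1/2) = (1/0.018) × 20.15 × 1.679^(2/3) × 0.00054^(1/2) = 36.7 m³/s.

Q = 36.7 m³/s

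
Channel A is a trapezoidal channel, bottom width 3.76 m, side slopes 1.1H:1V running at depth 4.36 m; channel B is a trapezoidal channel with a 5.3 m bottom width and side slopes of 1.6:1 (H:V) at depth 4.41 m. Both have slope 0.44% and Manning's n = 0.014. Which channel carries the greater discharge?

channel B

Channel A: With bottom width b = 3.76 m and side slope z = 1.1: A = (b + zy)y = (3.76 + 1.1×4.36)×4.36 = 37.3 m²; P = b + 2y√(1+z²) = 3.76 + 2×4.36×1.487 = 16.72 m. Hydraulic radius R = A/P = 37.3/16.72 = 2.231 m. Q_A = (1/0.014)·37.3·2.231^(2/3)·√0.0044 = 301.8 m³/s.
Channel B: With bottom width b = 5.3 m and side slope z = 1.6: A = (b + zy)y = (5.3 + 1.6×4.41)×4.41 = 54.49 m²; P = b + 2y√(1+z²) = 5.3 + 2×4.41×1.887 = 21.94 m. Hydraulic radius R = A/P = 54.49/21.94 = 2.483 m. Q_B = (1/0.014)·54.49·2.483^(2/3)·√0.0044 = 473.5 m³/s.
Q_A = 301.8 m³/s vs Q_B = 473.5 m³/s, so channel B carries more.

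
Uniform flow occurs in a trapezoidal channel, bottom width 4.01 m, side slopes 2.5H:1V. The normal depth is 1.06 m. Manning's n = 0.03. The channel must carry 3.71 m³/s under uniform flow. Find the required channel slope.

S = 0.000381

With bottom width b = 4.01 m and side slope z = 2.5: A = (b + zy)y = (4.01 + 2.5×1.06)×1.06 = 7.06 m²; P = b + 2y√(1+z²) = 4.01 + 2×1.06×2.693 = 9.718 m.
Hydraulic radius R = A/P = 7.06/9.718 = 0.7264 m.
From Manning's equation, S = [nQ / (1 A R^(2/3))]² = [0.03 × 3.71 / (1 × 7.06 × 0.7264^(2/3))]² = 0.000381.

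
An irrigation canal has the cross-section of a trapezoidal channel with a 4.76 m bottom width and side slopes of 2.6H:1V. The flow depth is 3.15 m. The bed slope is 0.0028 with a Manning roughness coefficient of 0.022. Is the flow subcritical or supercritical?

subcritical

With bottom width b = 4.76 m and side slope z = 2.6: A = (b + zy)y = (4.76 + 2.6×3.15)×3.15 = 40.79 m²; P = b + 2y√(1+z²) = 4.76 + 2×3.15×2.786 = 22.31 m.
Hydraulic radius R = A/P = 40.79/22.31 = 1.828 m.
V = (1/n) R^(2/3) √S = (1/0.022) × 1.828^(2/3) × √0.0028 = 3.596 m/s. Hydraulic depth D_h = A/T = 40.79/21.14 = 1.93 m.
Froude number Fr = V/√(g·D_h) = 3.596/√(9.81×1.93) = 0.827, which is less than 1, so the flow is subcritical.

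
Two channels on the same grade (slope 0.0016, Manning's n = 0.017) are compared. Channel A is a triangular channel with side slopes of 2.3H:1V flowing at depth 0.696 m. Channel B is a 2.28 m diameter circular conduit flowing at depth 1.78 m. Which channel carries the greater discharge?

Channel A: For a triangular section with side slope z = 2.3: A = zy² = 2.3×0.696² = 1.114 m²; P = 2y√(1+z²) = 2×0.696×2.508 = 3.491 m. Hydraulic radius R = A/P = 1.114/3.491 = 0.3191 m. Q_A = (1/0.017)·1.114·0.3191^(2/3)·√0.0016 = 1.224 m³/s.
Channel B: For a circular section of diameter D = 2.28 m at depth y = 1.78 m, the central angle is θ = 2 arccos(1 − 2y/D) = 4.334 rad. Then A = (D²/8)(θ − sin θ) = 3.42 m² and P = Dθ/2 = 4.94 m. Hydraulic radius R = A/P = 3.42/4.94 = 0.6922 m. Q_B = (1/0.017)·3.42·0.6922^(2/3)·√0.0016 = 6.297 m³/s.
Q_A = 1.224 m³/s vs Q_B = 6.297 m³/s, so channel B carries more.

channel B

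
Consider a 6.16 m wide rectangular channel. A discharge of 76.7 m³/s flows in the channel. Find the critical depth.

y_c = 2.51 m

For a rectangular channel, critical depth y_c = (q²/g)^(1/3) where q = Q/b = 76.7/6.16 = 12.45 m²/s.
So y_c = (12.45²/9.81)^(1/3) = 2.51 m.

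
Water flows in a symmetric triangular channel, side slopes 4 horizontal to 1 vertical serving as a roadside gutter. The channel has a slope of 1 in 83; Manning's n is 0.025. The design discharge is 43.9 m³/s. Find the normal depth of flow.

y_n = 1.69 m

Manning's equation rearranged: A R^(2/3) = nQ / (1·√S) = 0.025 × 43.9 / (√0.01205) = 9.999.
At y = 1.22 m: A R^(2/3) = 4.197 — low.
At y = 2.15 m: A R^(2/3) = 19.02 — high.
At y = 1.69 m: A R^(2/3) = 10.01 — ≈ 9.999.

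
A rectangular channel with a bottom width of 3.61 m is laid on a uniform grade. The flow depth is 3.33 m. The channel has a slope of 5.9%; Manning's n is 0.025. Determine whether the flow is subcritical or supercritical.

Flow area A = b·y = 3.61 × 3.33 = 12.02 m². Wetted perimeter P = b + 2y = 3.61 + 2×3.33 = 10.27 m.
Hydraulic radius R = A/P = 12.02/10.27 = 1.171 m.
V = (1/n) R^(2/3) √S = (1/0.025) × 1.171^(2/3) × √0.059 = 10.79 m/s. Hydraulic depth D_h = A/T = 12.02/3.61 = 3.33 m.
Froude number Fr = V/√(g·D_h) = 10.79/√(9.81×3.33) = 1.89, which is greater than 1, so the flow is supercritical.

supercritical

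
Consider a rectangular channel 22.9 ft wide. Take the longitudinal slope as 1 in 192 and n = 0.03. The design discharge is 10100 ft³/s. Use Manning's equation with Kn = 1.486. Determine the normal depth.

y_n = 30.1 ft

Manning's equation rearranged: A R^(2/3) = nQ / (1.486·√S) = 0.03 × 10100 / (1.486 × √0.005208) = 2825.
Try y = 35.2 ft: A R^(2/3) = 3394 — over.
Try y = 30.1 ft: A R^(2/3) = 2824 — matches.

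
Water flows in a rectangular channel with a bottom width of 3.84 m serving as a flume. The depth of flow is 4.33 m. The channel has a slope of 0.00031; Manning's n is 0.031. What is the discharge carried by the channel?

Q = 11.4 m³/s

Flow area A = b·y = 3.84 × 4.33 = 16.63 m². Wetted perimeter P = b + 2y = 3.84 + 2×4.33 = 12.5 m.
Hydraulic radius R = A/P = 16.63/12.5 = 1.33 m.
Manning's equation: Q = (1/n) A R^(2/3) S^(1/2) = (1/0.031) × 16.63 × 1.33^(2/3) × 0.00031^(1/2) = 11.4 m³/s.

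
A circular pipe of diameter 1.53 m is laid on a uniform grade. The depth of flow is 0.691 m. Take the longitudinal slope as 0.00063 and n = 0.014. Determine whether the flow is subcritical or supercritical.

subcritical

For a circular section of diameter D = 1.53 m at depth y = 0.691 m, the central angle is θ = 2 arccos(1 − 2y/D) = 2.948 rad. Then A = (D²/8)(θ − sin θ) = 0.8062 m² and P = Dθ/2 = 2.255 m.
Hydraulic radius R = A/P = 0.8062/2.255 = 0.3575 m.
V = (1/n) R^(2/3) √S = (1/0.014) × 0.3575^(2/3) × √0.00063 = 0.9031 m/s. Hydraulic depth D_h = A/T = 0.8062/1.523 = 0.5294 m.
Froude number Fr = V/√(g·D_h) = 0.9031/√(9.81×0.5294) = 0.396, which is less than 1, so the flow is subcritical.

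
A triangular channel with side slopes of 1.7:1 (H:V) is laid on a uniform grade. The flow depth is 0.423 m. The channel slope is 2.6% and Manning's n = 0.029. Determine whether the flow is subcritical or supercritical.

For a triangular section with side slope z = 1.7: A = zy² = 1.7×0.423² = 0.3042 m²; P = 2y√(1+z²) = 2×0.423×1.972 = 1.669 m.
Hydraulic radius R = A/P = 0.3042/1.669 = 0.1823 m.
V = (1/n) R^(2/3) √S = (1/0.029) × 0.1823^(2/3) × √0.026 = 1.788 m/s. Hydraulic depth D_h = A/T = 0.3042/1.438 = 0.2115 m.
Froude number Fr = V/√(g·D_h) = 1.788/√(9.81×0.2115) = 1.24, which is greater than 1, so the flow is supercritical.

supercritical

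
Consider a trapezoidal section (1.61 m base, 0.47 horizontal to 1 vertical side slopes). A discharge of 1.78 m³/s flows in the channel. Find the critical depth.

At critical depth, Q² T / (g A³) = 1, i.e. A³/T = Q²/g = 1.78²/9.81 = 0.323.
Try y = 0.522 m: A³/T = 0.4324 — high.
Try y = 0.476 m: A³/T = 0.3232 — close enough.

y_c = 0.476 m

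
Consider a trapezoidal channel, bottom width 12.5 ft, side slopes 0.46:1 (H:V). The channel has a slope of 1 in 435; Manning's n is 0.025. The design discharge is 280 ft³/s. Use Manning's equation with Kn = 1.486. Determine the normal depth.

Manning's equation rearranged: A R^(2/3) = nQ / (1.486·√S) = 0.025 × 280 / (1.486 × √0.002299) = 98.25.
Trying y = 4.11 ft: A R^(2/3) = 115.9 — too large.
Trying y = 2.94 ft: A R^(2/3) = 67.77 — too small.
Trying y = 3.71 ft: A R^(2/3) = 98.38 — close enough.

y_n = 3.71 ft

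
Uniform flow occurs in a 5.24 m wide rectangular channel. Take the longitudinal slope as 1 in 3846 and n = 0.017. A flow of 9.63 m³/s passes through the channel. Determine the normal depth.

Manning's equation rearranged: A R^(2/3) = nQ / (1·√S) = 0.017 × 9.63 / (√0.00026) = 10.15.
Try y = 1.58 m: A R^(2/3) = 8.2 — low.
Try y = 2.31 m: A R^(2/3) = 13.88 — high.
Try y = 1.84 m: A R^(2/3) = 10.15 — matches.

y_n = 1.84 m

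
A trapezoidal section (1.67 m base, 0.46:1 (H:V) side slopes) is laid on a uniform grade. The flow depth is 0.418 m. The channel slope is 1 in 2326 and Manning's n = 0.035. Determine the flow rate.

Q = 0.207 m³/s

With bottom width b = 1.67 m and side slope z = 0.46: A = (b + zy)y = (1.67 + 0.46×0.418)×0.418 = 0.7784 m²; P = b + 2y√(1+z²) = 1.67 + 2×0.418×1.101 = 2.59 m.
Hydraulic radius R = A/P = 0.7784/2.59 = 0.3005 m.
Manning's equation: Q = (1/n) A R^(2/3) S^(1/2) = (1/0.035) × 0.7784 × 0.3005^(2/3) × 0.0004299^(1/2) = 0.207 m³/s.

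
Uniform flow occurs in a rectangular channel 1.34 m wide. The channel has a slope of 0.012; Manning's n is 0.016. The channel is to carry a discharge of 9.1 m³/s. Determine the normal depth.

y_n = 1.63 m

Manning's equation rearranged: A R^(2/3) = nQ / (1·√S) = 0.016 × 9.1 / (√0.012) = 1.329.
Try y = 1.96 m: A R^(2/3) = 1.653 — too large.
Try y = 1.14 m: A R^(2/3) = 0.8594 — too small.
Try y = 1.63 m: A R^(2/3) = 1.329 — ≈ 1.329.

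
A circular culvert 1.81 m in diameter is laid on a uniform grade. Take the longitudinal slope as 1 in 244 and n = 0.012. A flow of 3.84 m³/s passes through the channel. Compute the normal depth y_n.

y_n = 0.878 m

Manning's equation rearranged: A R^(2/3) = nQ / (1·√S) = 0.012 × 3.84 / (√0.004098) = 0.7198.
At y = 1.01 m: A R^(2/3) = 0.9092 — too large.
At y = 0.72 m: A R^(2/3) = 0.5059 — too small.
At y = 0.878 m: A R^(2/3) = 0.72 — ≈ 0.7198.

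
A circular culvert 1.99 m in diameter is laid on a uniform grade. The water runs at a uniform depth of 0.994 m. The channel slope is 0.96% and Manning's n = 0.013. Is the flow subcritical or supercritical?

supercritical

For a circular section of diameter D = 1.99 m at depth y = 0.994 m, the central angle is θ = 2 arccos(1 − 2y/D) = 3.14 rad. Then A = (D²/8)(θ − sin θ) = 1.553 m² and P = Dθ/2 = 3.124 m.
Hydraulic radius R = A/P = 1.553/3.124 = 0.4972 m.
V = (1/n) R^(2/3) √S = (1/0.013) × 0.4972^(2/3) × √0.0096 = 4.73 m/s. Hydraulic depth D_h = A/T = 1.553/1.99 = 0.7805 m.
Froude number Fr = V/√(g·D_h) = 4.73/√(9.81×0.7805) = 1.71, which is greater than 1, so the flow is supercritical.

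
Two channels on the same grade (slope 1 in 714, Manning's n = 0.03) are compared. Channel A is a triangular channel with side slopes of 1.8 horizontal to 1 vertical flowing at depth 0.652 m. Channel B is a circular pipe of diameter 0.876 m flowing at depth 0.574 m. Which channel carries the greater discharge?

channel A

Channel A: For a triangular section with side slope z = 1.8: A = zy² = 1.8×0.652² = 0.7652 m²; P = 2y√(1+z²) = 2×0.652×2.059 = 2.685 m. Hydraulic radius R = A/P = 0.7652/2.685 = 0.285 m. Q_A = (1/0.03)·0.7652·0.285^(2/3)·√0.001401 = 0.4134 m³/s.
Channel B: For a circular section of diameter D = 0.876 m at depth y = 0.574 m, the central angle is θ = 2 arccos(1 − 2y/D) = 3.773 rad. Then A = (D²/8)(θ − sin θ) = 0.4185 m² and P = Dθ/2 = 1.653 m. Hydraulic radius R = A/P = 0.4185/1.653 = 0.2533 m. Q_B = (1/0.03)·0.4185·0.2533^(2/3)·√0.001401 = 0.209 m³/s.
Q_A = 0.4134 m³/s vs Q_B = 0.209 m³/s, so channel A carries more.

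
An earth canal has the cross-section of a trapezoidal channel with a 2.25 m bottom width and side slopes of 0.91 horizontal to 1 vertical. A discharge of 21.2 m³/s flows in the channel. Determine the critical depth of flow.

At critical depth, Q² T / (g A³) = 1, i.e. A³/T = Q²/g = 21.2²/9.81 = 45.81.
At y = 1.87 m: A³/T = 71.38 — too large.
At y = 1.34 m: A³/T = 21.43 — too small.
At y = 1.66 m: A³/T = 46.15 — close enough.

y_c = 1.66 m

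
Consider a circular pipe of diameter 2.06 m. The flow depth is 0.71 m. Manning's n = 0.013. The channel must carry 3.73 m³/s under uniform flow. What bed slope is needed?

For a circular section of diameter D = 2.06 m at depth y = 0.71 m, the central angle is θ = 2 arccos(1 − 2y/D) = 2.51 rad. Then A = (D²/8)(θ − sin θ) = 1.018 m² and P = Dθ/2 = 2.585 m.
Hydraulic radius R = A/P = 1.018/2.585 = 0.3938 m.
From Manning's equation, S = [nQ / (1 A R^(2/3))]² = [0.013 × 3.73 / (1 × 1.018 × 0.3938^(2/3))]² = 0.00786.

S = 0.00786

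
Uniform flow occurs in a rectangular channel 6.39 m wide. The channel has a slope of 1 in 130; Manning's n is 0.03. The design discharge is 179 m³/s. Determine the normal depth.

y_n = 5.9 m

Manning's equation rearranged: A R^(2/3) = nQ / (1·√S) = 0.03 × 179 / (√0.007692) = 61.23.
Trying y = 4.35 m: A R^(2/3) = 41.77 — too small.
Trying y = 7.3 m: A R^(2/3) = 79.44 — too large.
Trying y = 5.9 m: A R^(2/3) = 61.29 — close enough.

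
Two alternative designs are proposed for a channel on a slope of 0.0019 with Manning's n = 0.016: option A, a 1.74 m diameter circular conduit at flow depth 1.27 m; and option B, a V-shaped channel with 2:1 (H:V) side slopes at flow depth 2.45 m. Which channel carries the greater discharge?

channel B

Channel A: For a circular section of diameter D = 1.74 m at depth y = 1.27 m, the central angle is θ = 2 arccos(1 − 2y/D) = 4.097 rad. Then A = (D²/8)(θ − sin θ) = 1.86 m² and P = Dθ/2 = 3.564 m. Hydraulic radius R = A/P = 1.86/3.564 = 0.5217 m. Q_A = (1/0.016)·1.86·0.5217^(2/3)·√0.0019 = 3.283 m³/s.
Channel B: For a triangular section with side slope z = 2: A = zy² = 2×2.45² = 12.01 m²; P = 2y√(1+z²) = 2×2.45×2.236 = 10.96 m. Hydraulic radius R = A/P = 12.01/10.96 = 1.096 m. Q_B = (1/0.016)·12.01·1.096^(2/3)·√0.0019 = 34.76 m³/s.
Q_A = 3.283 m³/s vs Q_B = 34.76 m³/s, so channel B carries more.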